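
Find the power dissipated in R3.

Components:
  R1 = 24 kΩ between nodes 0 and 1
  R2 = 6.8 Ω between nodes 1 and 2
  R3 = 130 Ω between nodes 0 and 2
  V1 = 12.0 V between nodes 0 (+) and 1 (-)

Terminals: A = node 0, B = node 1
Nodal analysis, taking node 1 as the 0 V reference.
Source V1 fixes V_0 = 12 V.
KCL at each unknown node (sum of currents leaving = 0; resistances in Ω):
  Node 2: (V_2 - 0)/6.8 + (V_2 - 12)/130 = 0
Collecting terms: 0.1548 × V_2 = 0.09231  =>  V_2 = 0.5965 V
I_R3 = (V_0 - V_2)/R3 = (12 - 0.5965)/130 = 0.08772 A
P_R3 = I_R3² × R3 = (0.08772)² × 130 = 1 W

Final answer: 1 W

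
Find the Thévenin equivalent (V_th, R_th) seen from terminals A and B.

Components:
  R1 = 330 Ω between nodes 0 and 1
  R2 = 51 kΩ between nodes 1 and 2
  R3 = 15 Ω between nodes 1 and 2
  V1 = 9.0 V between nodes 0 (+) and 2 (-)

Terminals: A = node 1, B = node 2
Step 1 — V_th is the open-circuit voltage V_A - V_B (nothing connected across the terminals).
Nodal analysis, taking node 2 as the 0 V reference.
Source V1 fixes V_0 = 9 V.
KCL at each unknown node (sum of currents leaving = 0; resistances in Ω):
  Node 1: (V_1 - 9)/330 + (V_1 - 0)/51000 + (V_1 - 0)/15 = 0
Collecting terms: 0.06972 × V_1 = 0.02727  =>  V_1 = 0.3912 V
V_th = V_1 - V_2 = 0.3912 - 0 = 0.3912 V
Step 2 — R_th: zero the source — replace V1 by a short circuit (node 2 merges into node 0) — and find the resistance seen between A (node 1) and B (node 0).
Reduce the network between node 1 (A) and node 0 (B) by series/parallel combination:
  Rp1 = R1 ‖ R2 ‖ R3 (parallel, all between nodes 0 and 1) = 1/(1/330 + 1/51000 + 1/15) = 14.34 Ω
R_th = 14.34 Ω

Final answer: V_th = 0.3912 V, R_th = 14.34 Ω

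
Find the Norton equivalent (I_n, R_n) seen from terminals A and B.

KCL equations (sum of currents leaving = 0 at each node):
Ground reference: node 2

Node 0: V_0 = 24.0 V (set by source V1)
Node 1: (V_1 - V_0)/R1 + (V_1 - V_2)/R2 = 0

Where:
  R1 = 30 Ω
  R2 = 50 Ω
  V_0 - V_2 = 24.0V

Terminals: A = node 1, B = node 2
Find the Thévenin equivalent first; then I_n = V_th/R_th and R_n = R_th.
Step 1 — V_th is the open-circuit voltage V_A - V_B (nothing connected across the terminals).
Nodal analysis, taking node 2 as the 0 V reference.
Source V1 fixes V_0 = 24 V.
KCL at each unknown node (sum of currents leaving = 0; resistances in Ω):
  Node 1: (V_1 - 24)/30 + (V_1 - 0)/50 = 0
Collecting terms: 0.05333 × V_1 = 0.8  =>  V_1 = 15 V
V_th = V_1 - V_2 = 15 - 0 = 15 V
Step 2 — R_th: zero the source — replace V1 by a short circuit (node 2 merges into node 0) — and find the resistance seen between A (node 1) and B (node 0).
Reduce the network between node 1 (A) and node 0 (B) by series/parallel combination:
  Rp1 = R1 ‖ R2 (parallel, both between nodes 0 and 1) = 1/(1/30 + 1/50) = 18.75 Ω
R_th = 18.75 Ω
I_n = V_th/R_th = 15/18.75 = 0.8 A, and R_n = R_th = 18.75 Ω

Final answer: I_n = 0.8 A, R_n = 18.75 Ω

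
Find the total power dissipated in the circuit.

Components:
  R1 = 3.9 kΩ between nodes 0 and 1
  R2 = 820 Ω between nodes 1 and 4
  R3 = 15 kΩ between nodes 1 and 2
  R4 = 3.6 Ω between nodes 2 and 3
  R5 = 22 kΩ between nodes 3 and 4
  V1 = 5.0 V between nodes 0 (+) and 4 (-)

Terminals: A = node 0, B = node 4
Nodal analysis, taking node 4 as the 0 V reference.
Source V1 fixes V_0 = 5 V.
KCL at each unknown node (sum of currents leaving = 0; resistances in Ω):
  Node 1: (V_1 - 5)/3900 + (V_1 - 0)/820 + (V_1 - V_2)/15000 = 0
  Node 2: (V_2 - V_1)/15000 + (V_2 - V_3)/3.6 = 0
  Node 3: (V_3 - V_2)/3.6 + (V_3 - 0)/22000 = 0
Collecting terms (coefficients in siemens):
  0.001543·V_1 - 0.00006667·V_2 = 0.001282
  0.2778·V_2 - 0.00006667·V_1 - 0.2778·V_3 = 0
  0.2778·V_3 - 0.2778·V_2 = 0
Solving these 3 simultaneous equations (Gaussian elimination) gives:
  V_1 = 0.853 V, V_2 = 0.5072 V, V_3 = 0.5072 V
Power in each resistor, P = (ΔV)²/R:
  P_R1 = (5 - 0.853)²/3900 = 0.00441 W
  P_R2 = (0.853 - 0)²/820 = 0.0008874 W
  P_R3 = (0.853 - 0.5072)²/15000 = 0.000007971 W
  P_R4 = (0.5072 - 0.5072)²/3.6 = 0.000000001913 W
  P_R5 = (0.5072 - 0)²/22000 = 0.00001169 W
P_total = P_R1 + P_R2 + P_R3 + P_R4 + P_R5 = 0.005317 W

Final answer: 0.005317 W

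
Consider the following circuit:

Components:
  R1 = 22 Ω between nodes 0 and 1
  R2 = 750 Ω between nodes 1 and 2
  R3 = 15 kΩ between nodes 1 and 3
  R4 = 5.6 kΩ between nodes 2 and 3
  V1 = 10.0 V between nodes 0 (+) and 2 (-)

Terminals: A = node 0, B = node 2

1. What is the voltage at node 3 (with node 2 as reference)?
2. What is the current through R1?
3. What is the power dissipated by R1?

Nodal analysis, taking node 2 as the 0 V reference.
Source V1 fixes V_0 = 10 V.
KCL at each unknown node (sum of currents leaving = 0; resistances in Ω):
  Node 1: (V_1 - 10)/22 + (V_1 - 0)/750 + (V_1 - V_3)/15000 = 0
  Node 3: (V_3 - V_1)/15000 + (V_3 - 0)/5600 = 0
Collecting terms (coefficients in siemens):
  0.04685·V_1 - 0.00006667·V_3 = 0.4545
  0.0002452·V_3 - 0.00006667·V_1 = 0
Determinant D = (0.04685)(0.0002452) - (-0.00006667)(-0.00006667) = 0.00001149
V_1 = [(0.4545)(0.0002452) - (-0.00006667)(0)]/D = 9.705 V
V_3 = [(0.04685)(0) - (0.4545)(-0.00006667)]/D = 2.638 V
Part 1:
  Read off the nodal solution: V_3 = 2.638 V
Part 2:
  I_R1 = (V_0 - V_1)/R1 = (10 - 9.705)/22 = 0.01341 A
  Magnitude: I_R1 = 0.01341 A
Part 3:
  I_R1 = (V_0 - V_1)/R1 = (10 - 9.705)/22 = 0.01341 A
  P_R1 = I_R1² × R1 = (0.01341)² × 22 = 0.003957 W

Final answers:
1. V_3 = 2.638 V
2. I_R1 = 0.01341 A
3. P_R1 = 0.003957 W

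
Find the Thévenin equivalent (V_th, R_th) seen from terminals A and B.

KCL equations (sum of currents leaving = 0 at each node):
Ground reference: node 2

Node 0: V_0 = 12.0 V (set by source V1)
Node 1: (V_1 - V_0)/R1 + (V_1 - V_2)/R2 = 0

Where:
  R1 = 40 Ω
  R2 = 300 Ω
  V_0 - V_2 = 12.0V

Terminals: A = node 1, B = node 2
Step 1 — V_th is the open-circuit voltage V_A - V_B (nothing connected across the terminals).
Nodal analysis, taking node 2 as the 0 V reference.
Source V1 fixes V_0 = 12 V.
KCL at each unknown node (sum of currents leaving = 0; resistances in Ω):
  Node 1: (V_1 - 12)/40 + (V_1 - 0)/300 = 0
Collecting terms: 0.02833 × V_1 = 0.3  =>  V_1 = 10.59 V
V_th = V_1 - V_2 = 10.59 - 0 = 10.59 V
Step 2 — R_th: zero the source — replace V1 by a short circuit (node 2 merges into node 0) — and find the resistance seen between A (node 1) and B (node 0).
Reduce the network between node 1 (A) and node 0 (B) by series/parallel combination:
  Rp1 = R1 ‖ R2 (parallel, both between nodes 0 and 1) = 1/(1/40 + 1/300) = 35.29 Ω
R_th = 35.29 Ω

Final answer: V_th = 10.59 V, R_th = 35.29 Ω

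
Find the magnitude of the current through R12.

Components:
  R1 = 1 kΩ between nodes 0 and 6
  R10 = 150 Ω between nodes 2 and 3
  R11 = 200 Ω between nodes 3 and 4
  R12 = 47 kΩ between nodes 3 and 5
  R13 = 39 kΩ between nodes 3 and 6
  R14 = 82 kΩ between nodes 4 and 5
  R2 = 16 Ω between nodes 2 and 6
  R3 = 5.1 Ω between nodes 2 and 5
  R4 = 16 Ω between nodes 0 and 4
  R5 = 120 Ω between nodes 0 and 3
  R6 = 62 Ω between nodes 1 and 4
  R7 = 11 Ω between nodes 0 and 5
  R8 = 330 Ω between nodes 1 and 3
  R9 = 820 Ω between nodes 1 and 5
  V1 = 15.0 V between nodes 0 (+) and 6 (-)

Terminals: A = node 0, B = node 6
Nodal analysis, taking node 6 as the 0 V reference.
Source V1 fixes V_0 = 15 V.
KCL at each unknown node (sum of currents leaving = 0; resistances in Ω):
  Node 1: (V_1 - V_4)/62 + (V_1 - V_3)/330 + (V_1 - V_5)/820 = 0
  Node 2: (V_2 - 0)/16 + (V_2 - V_5)/5.1 + (V_2 - V_3)/150 = 0
  Node 3: (V_3 - 15)/120 + (V_3 - V_1)/330 + (V_3 - V_2)/150 + (V_3 - V_4)/200 + (V_3 - V_5)/47000 + (V_3 - 0)/39000 = 0
  Node 4: (V_4 - 15)/16 + (V_4 - V_1)/62 + (V_4 - V_3)/200 + (V_4 - V_5)/82000 = 0
  Node 5: (V_5 - V_2)/5.1 + (V_5 - 15)/11 + (V_5 - V_1)/820 + (V_5 - V_3)/47000 + (V_5 - V_4)/82000 = 0
Collecting terms (coefficients in siemens):
  0.02038·V_1 - 0.00303·V_3 - 0.01613·V_4 - 0.00122·V_5 = 0
  0.2652·V_2 - 0.006667·V_3 - 0.1961·V_5 = 0
  0.02308·V_3 - 0.00303·V_1 - 0.006667·V_2 - 0.005·V_4 - 0.00002128·V_5 = 0.125
  0.08364·V_4 - 0.01613·V_1 - 0.005·V_3 - 0.0000122·V_5 = 0.9375
  0.2882·V_5 - 0.00122·V_1 - 0.1961·V_2 - 0.00002128·V_3 - 0.0000122·V_4 = 1.364
Solving these 5 simultaneous equations (Gaussian elimination) gives:
  V_1 = 14.12 V, V_2 = 7.769 V, V_3 = 12.71 V, V_4 = 14.69 V
  V_5 = 10.08 V
I_R12 = (V_3 - V_5)/R12 = (12.71 - 10.08)/47000 = 0.00005598 A
|I_R12| = 0.00005598 A

Final answer: |I_R12| = 5.598e-05 A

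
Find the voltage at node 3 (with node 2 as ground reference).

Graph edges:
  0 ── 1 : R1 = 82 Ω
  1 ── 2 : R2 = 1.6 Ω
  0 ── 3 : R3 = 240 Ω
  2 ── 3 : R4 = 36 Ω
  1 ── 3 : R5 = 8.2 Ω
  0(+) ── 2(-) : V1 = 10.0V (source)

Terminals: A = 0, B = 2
Nodal analysis, taking node 2 as the 0 V reference.
Source V1 fixes V_0 = 10 V.
KCL at each unknown node (sum of currents leaving = 0; resistances in Ω):
  Node 1: (V_1 - 10)/82 + (V_1 - 0)/1.6 + (V_1 - V_3)/8.2 = 0
  Node 3: (V_3 - 10)/240 + (V_3 - 0)/36 + (V_3 - V_1)/8.2 = 0
Collecting terms (coefficients in siemens):
  0.7591·V_1 - 0.122·V_3 = 0.122
  0.1539·V_3 - 0.122·V_1 = 0.04167
Determinant D = (0.7591)(0.1539) - (-0.122)(-0.122) = 0.102
V_1 = [(0.122)(0.1539) - (-0.122)(0.04167)]/D = 0.2339 V
V_3 = [(0.7591)(0.04167) - (0.122)(-0.122)]/D = 0.4561 V
The requested potential is V_3 = 0.4561 V.

Final answer: V_3 = 0.4561 V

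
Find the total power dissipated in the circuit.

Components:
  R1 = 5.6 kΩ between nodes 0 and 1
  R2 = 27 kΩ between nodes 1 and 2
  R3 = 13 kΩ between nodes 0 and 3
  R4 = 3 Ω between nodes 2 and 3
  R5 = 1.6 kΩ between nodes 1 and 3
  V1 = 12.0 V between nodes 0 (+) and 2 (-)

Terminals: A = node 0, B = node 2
Nodal analysis, taking node 2 as the 0 V reference.
Source V1 fixes V_0 = 12 V.
KCL at each unknown node (sum of currents leaving = 0; resistances in Ω):
  Node 1: (V_1 - 12)/5600 + (V_1 - 0)/27000 + (V_1 - V_3)/1600 = 0
  Node 3: (V_3 - 12)/13000 + (V_3 - 0)/3 + (V_3 - V_1)/1600 = 0
Collecting terms (coefficients in siemens):
  0.0008406·V_1 - 0.000625·V_3 = 0.002143
  0.334·V_3 - 0.000625·V_1 = 0.0009231
Determinant D = (0.0008406)(0.334) - (-0.000625)(-0.000625) = 0.0002804
V_1 = [(0.002143)(0.334) - (-0.000625)(0.0009231)]/D = 2.555 V
V_3 = [(0.0008406)(0.0009231) - (0.002143)(-0.000625)]/D = 0.007544 V
Power in each resistor, P = (ΔV)²/R:
  P_R1 = (12 - 2.555)²/5600 = 0.01593 W
  P_R2 = (2.555 - 0)²/27000 = 0.0002417 W
  P_R3 = (12 - 0.007544)²/13000 = 0.01106 W
  P_R4 = (0 - 0.007544)²/3 = 0.00001897 W
  P_R5 = (2.555 - 0.007544)²/1600 = 0.004055 W
P_total = P_R1 + P_R2 + P_R3 + P_R4 + P_R5 = 0.03131 W

Final answer: 0.03131 W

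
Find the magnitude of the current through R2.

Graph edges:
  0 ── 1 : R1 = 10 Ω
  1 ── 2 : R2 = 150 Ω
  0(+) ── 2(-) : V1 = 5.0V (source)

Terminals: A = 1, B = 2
Nodal analysis, taking node 2 as the 0 V reference.
Source V1 fixes V_0 = 5 V.
KCL at each unknown node (sum of currents leaving = 0; resistances in Ω):
  Node 1: (V_1 - 5)/10 + (V_1 - 0)/150 = 0
Collecting terms: 0.1067 × V_1 = 0.5  =>  V_1 = 4.688 V
I_R2 = (V_1 - V_2)/R2 = (4.688 - 0)/150 = 0.03125 A
|I_R2| = 0.03125 A

Final answer: |I_R2| = 0.03125 A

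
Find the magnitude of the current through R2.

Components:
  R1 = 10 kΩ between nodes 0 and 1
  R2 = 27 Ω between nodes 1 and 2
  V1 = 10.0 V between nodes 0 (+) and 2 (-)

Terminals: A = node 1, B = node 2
Nodal analysis, taking node 2 as the 0 V reference.
Source V1 fixes V_0 = 10 V.
KCL at each unknown node (sum of currents leaving = 0; resistances in Ω):
  Node 1: (V_1 - 10)/10000 + (V_1 - 0)/27 = 0
Collecting terms: 0.03714 × V_1 = 0.001  =>  V_1 = 0.02693 V
I_R2 = (V_1 - V_2)/R2 = (0.02693 - 0)/27 = 0.0009973 A
|I_R2| = 0.0009973 A

Final answer: |I_R2| = 0.0009973 A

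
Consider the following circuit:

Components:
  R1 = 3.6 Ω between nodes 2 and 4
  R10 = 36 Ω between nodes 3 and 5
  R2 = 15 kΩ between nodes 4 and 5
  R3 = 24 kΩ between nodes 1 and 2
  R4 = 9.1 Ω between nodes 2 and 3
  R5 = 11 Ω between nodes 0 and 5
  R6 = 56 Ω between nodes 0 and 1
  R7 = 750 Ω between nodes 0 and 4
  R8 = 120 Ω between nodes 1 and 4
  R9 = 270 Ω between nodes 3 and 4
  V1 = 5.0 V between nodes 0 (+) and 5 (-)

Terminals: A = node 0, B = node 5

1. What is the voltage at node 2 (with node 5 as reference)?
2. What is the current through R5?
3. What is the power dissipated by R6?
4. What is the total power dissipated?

Nodal analysis, taking node 5 as the 0 V reference.
Source V1 fixes V_0 = 5 V.
KCL at each unknown node (sum of currents leaving = 0; resistances in Ω):
  Node 1: (V_1 - V_2)/24000 + (V_1 - 5)/56 + (V_1 - V_4)/120 = 0
  Node 2: (V_2 - V_4)/3.6 + (V_2 - V_1)/24000 + (V_2 - V_3)/9.1 = 0
  Node 3: (V_3 - V_2)/9.1 + (V_3 - V_4)/270 + (V_3 - 0)/36 = 0
  Node 4: (V_4 - V_2)/3.6 + (V_4 - 0)/15000 + (V_4 - 5)/750 + (V_4 - V_1)/120 + (V_4 - V_3)/270 = 0
Collecting terms (coefficients in siemens):
  0.02623·V_1 - 0.00004167·V_2 - 0.008333·V_4 = 0.08929
  0.3877·V_2 - 0.00004167·V_1 - 0.1099·V_3 - 0.2778·V_4 = 0
  0.1414·V_3 - 0.1099·V_2 - 0.003704·V_4 = 0
  0.2912·V_4 - 0.008333·V_1 - 0.2778·V_2 - 0.003704·V_3 = 0.006667
Solving these 4 simultaneous equations (Gaussian elimination) gives:
  V_1 = 3.806 V, V_2 = 1.172 V, V_3 = 0.9438 V, V_4 = 1.261 V
Part 1:
  Read off the nodal solution: V_2 = 1.172 V
Part 2:
  I_R5 = (V_0 - V_5)/R5 = (5 - 0)/11 = 0.4545 A
  Magnitude: I_R5 = 0.4545 A
Part 3:
  I_R6 = (V_0 - V_1)/R6 = (5 - 3.806)/56 = 0.02132 A
  P_R6 = I_R6² × R6 = (0.02132)² × 56 = 0.02545 W
Part 4:
  Power in each resistor, P = (ΔV)²/R:
    P_R1 = (1.172 - 1.261)²/3.6 = 0.002238 W
    P_R2 = (1.261 - 0)²/15000 = 0.0001061 W
    P_R3 = (3.806 - 1.172)²/24000 = 0.0002892 W
    P_R4 = (1.172 - 0.9438)²/9.1 = 0.005706 W
    P_R5 = (5 - 0)²/11 = 2.273 W
    P_R6 = (5 - 3.806)²/56 = 0.02545 W
    P_R7 = (5 - 1.261)²/750 = 0.01864 W
    P_R8 = (3.806 - 1.261)²/120 = 0.05397 W
    P_R9 = (0.9438 - 1.261)²/270 = 0.0003736 W
    P_R10 = (0.9438 - 0)²/36 = 0.02474 W
  P_total = P_R1 + P_R2 + P_R3 + P_R4 + P_R5 + P_R6 + P_R7 + P_R8 + P_R9 + P_R10 = 2.404 W

Final answers:
1. V_2 = 1.172 V
2. I_R5 = 0.4545 A
3. P_R6 = 0.02545 W
4. P_total = 2.404 W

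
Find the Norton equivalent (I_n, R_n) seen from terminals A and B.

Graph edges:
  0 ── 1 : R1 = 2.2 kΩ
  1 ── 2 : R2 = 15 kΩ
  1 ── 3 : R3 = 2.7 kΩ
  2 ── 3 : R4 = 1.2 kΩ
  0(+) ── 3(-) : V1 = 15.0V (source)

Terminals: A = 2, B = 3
Find the Thévenin equivalent first; then I_n = V_th/R_th and R_n = R_th.
Step 1 — V_th is the open-circuit voltage V_A - V_B (nothing connected across the terminals).
Nodal analysis, taking node 3 as the 0 V reference.
Source V1 fixes V_0 = 15 V.
KCL at each unknown node (sum of currents leaving = 0; resistances in Ω):
  Node 1: (V_1 - 15)/2200 + (V_1 - V_2)/15000 + (V_1 - 0)/2700 = 0
  Node 2: (V_2 - V_1)/15000 + (V_2 - 0)/1200 = 0
Collecting terms (coefficients in siemens):
  0.0008916·V_1 - 0.00006667·V_2 = 0.006818
  0.0009·V_2 - 0.00006667·V_1 = 0
Determinant D = (0.0008916)(0.0009) - (-0.00006667)(-0.00006667) = 0.000000798
V_1 = [(0.006818)(0.0009) - (-0.00006667)(0)]/D = 7.69 V
V_2 = [(0.0008916)(0) - (0.006818)(-0.00006667)]/D = 0.5696 V
V_th = V_2 - V_3 = 0.5696 - 0 = 0.5696 V
Step 2 — R_th: zero the source — replace V1 by a short circuit (node 3 merges into node 0) — and find the resistance seen between A (node 2) and B (node 0).
Reduce the network between node 2 (A) and node 0 (B) by series/parallel combination:
  Rp1 = R1 ‖ R3 (parallel, both between nodes 0 and 1) = 1/(1/2200 + 1/2700) = 1212 Ω
  Rs1 = R2 + Rp1 (series, joined only at node 1) = 15000 + 1212 = 16210 Ω
  Rp2 = R4 ‖ Rs1 (parallel, both between nodes 0 and 2) = 1/(1/1200 + 1/16210) = 1117 Ω
R_th = 1.117 kΩ
I_n = V_th/R_th = 0.5696/1117 = 0.0005098 A, and R_n = R_th = 1.117 kΩ

Final answer: I_n = 0.0005098 A, R_n = 1.117 kΩ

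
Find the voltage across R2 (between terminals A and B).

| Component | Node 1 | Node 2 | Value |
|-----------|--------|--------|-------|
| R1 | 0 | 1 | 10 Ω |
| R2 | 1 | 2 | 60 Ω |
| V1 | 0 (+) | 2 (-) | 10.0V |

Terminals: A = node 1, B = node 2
R1 and R2 are in series across V1 (node 0 → node 1 → node 2), and the output A–B is taken across R2, so this is a voltage divider.
Series current: I = V1/(R1 + R2) = 10/(10 + 60) = 10/70 = 0.1429 A
V_R2 = I × R2 = V1 × R2/(R1 + R2) = 10 × 60/70 = 8.571 V

Final answer: 8.571 V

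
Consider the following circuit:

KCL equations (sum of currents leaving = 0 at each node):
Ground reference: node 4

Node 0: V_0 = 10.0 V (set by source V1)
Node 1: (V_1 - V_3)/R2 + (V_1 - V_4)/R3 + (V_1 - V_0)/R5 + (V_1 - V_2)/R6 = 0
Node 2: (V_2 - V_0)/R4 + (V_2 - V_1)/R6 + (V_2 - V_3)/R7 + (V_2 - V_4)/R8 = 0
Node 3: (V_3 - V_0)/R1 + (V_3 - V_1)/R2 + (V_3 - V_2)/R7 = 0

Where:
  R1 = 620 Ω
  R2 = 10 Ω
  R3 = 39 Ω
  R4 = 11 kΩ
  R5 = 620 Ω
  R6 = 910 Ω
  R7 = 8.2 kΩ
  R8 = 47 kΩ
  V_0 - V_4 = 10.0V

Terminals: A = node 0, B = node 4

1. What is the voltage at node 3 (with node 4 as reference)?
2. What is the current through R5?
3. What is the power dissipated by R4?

Nodal analysis, taking node 4 as the 0 V reference.
Source V1 fixes V_0 = 10 V.
KCL at each unknown node (sum of currents leaving = 0; resistances in Ω):
  Node 1: (V_1 - V_3)/10 + (V_1 - 0)/39 + (V_1 - 10)/620 + (V_1 - V_2)/910 = 0
  Node 2: (V_2 - 10)/11000 + (V_2 - V_1)/910 + (V_2 - V_3)/8200 + (V_2 - 0)/47000 = 0
  Node 3: (V_3 - 10)/620 + (V_3 - V_1)/10 + (V_3 - V_2)/8200 = 0
Collecting terms (coefficients in siemens):
  0.1284·V_1 - 0.001099·V_2 - 0.1·V_3 = 0.01613
  0.001333·V_2 - 0.001099·V_1 - 0.000122·V_3 = 0.0009091
  0.1017·V_3 - 0.1·V_1 - 0.000122·V_2 = 0.01613
Solving these 3 simultaneous equations (Gaussian elimination) gives:
  V_1 = 1.134 V, V_2 = 1.734 V, V_3 = 1.276 V
Part 1:
  Read off the nodal solution: V_3 = 1.276 V
Part 2:
  I_R5 = (V_0 - V_1)/R5 = (10 - 1.134)/620 = 0.0143 A
  Magnitude: I_R5 = 0.0143 A
Part 3:
  I_R4 = (V_0 - V_2)/R4 = (10 - 1.734)/11000 = 0.0007515 A
  P_R4 = I_R4² × R4 = (0.0007515)² × 11000 = 0.006212 W

Final answers:
1. V_3 = 1.276 V
2. I_R5 = 0.0143 A
3. P_R4 = 0.006212 W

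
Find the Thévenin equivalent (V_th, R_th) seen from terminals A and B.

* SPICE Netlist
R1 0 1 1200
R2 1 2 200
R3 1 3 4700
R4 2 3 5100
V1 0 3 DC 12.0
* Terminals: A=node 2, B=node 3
Step 1 — V_th is the open-circuit voltage V_A - V_B (nothing connected across the terminals).
Nodal analysis, taking node 3 as the 0 V reference.
Source V1 fixes V_0 = 12 V.
KCL at each unknown node (sum of currents leaving = 0; resistances in Ω):
  Node 1: (V_1 - 12)/1200 + (V_1 - V_2)/200 + (V_1 - 0)/4700 = 0
  Node 2: (V_2 - V_1)/200 + (V_2 - 0)/5100 = 0
Collecting terms (coefficients in siemens):
  0.006046·V_1 - 0.005·V_2 = 0.01
  0.005196·V_2 - 0.005·V_1 = 0
Determinant D = (0.006046)(0.005196) - (-0.005)(-0.005) = 0.000006416
V_1 = [(0.01)(0.005196) - (-0.005)(0)]/D = 8.099 V
V_2 = [(0.006046)(0) - (0.01)(-0.005)]/D = 7.793 V
V_th = V_2 - V_3 = 7.793 - 0 = 7.793 V
Step 2 — R_th: zero the source — replace V1 by a short circuit (node 3 merges into node 0) — and find the resistance seen between A (node 2) and B (node 0).
Reduce the network between node 2 (A) and node 0 (B) by series/parallel combination:
  Rp1 = R1 ‖ R3 (parallel, both between nodes 0 and 1) = 1/(1/1200 + 1/4700) = 955.9 Ω
  Rs1 = R2 + Rp1 (series, joined only at node 1) = 200 + 955.9 = 1156 Ω
  Rp2 = R4 ‖ Rs1 (parallel, both between nodes 0 and 2) = 1/(1/5100 + 1/1156) = 942.3 Ω
R_th = 942.3 Ω

Final answer: V_th = 7.793 V, R_th = 942.3 Ω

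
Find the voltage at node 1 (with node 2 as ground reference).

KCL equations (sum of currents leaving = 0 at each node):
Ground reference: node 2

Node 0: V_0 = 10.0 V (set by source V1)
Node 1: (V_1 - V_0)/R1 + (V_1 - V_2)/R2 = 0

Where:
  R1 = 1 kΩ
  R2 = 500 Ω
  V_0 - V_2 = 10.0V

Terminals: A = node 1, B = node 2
Nodal analysis, taking node 2 as the 0 V reference.
Source V1 fixes V_0 = 10 V.
KCL at each unknown node (sum of currents leaving = 0; resistances in Ω):
  Node 1: (V_1 - 10)/1000 + (V_1 - 0)/500 = 0
Collecting terms: 0.003 × V_1 = 0.01  =>  V_1 = 3.333 V
The requested potential is V_1 = 3.333 V.

Final answer: V_1 = 3.333 V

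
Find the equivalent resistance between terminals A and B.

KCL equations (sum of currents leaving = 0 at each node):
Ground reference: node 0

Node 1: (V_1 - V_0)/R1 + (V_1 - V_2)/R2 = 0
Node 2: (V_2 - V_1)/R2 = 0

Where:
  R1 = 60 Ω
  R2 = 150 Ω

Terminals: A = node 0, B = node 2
Reduce the network between node 0 (A) and node 2 (B) by series/parallel combination:
  Rs1 = R1 + R2 (series, joined only at node 1) = 60 + 150 = 210 Ω
R_eq = 210 Ω

Final answer: 210 Ω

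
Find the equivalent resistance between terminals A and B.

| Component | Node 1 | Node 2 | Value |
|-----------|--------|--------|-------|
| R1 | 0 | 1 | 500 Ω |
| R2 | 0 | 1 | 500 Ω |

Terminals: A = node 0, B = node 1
Reduce the network between node 0 (A) and node 1 (B) by series/parallel combination:
  Rp1 = R1 ‖ R2 (parallel, both between nodes 0 and 1) = 1/(1/500 + 1/500) = 250 Ω
R_eq = 250 Ω

Final answer: 250 Ω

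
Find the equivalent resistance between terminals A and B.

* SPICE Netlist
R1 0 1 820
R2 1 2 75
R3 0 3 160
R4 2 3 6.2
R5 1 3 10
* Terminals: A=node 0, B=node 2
The network is not a plain series/parallel combination. Inject a 1 A test current into terminal A (node 0) and return it from terminal B (node 2); then R_eq = V_A / (1 A).
Nodal analysis, taking node 2 as the 0 V reference.
Current source I_test pushes 1 A into node 0 and draws it out of node 2.
KCL at each unknown node (sum of currents leaving = 0; resistances in Ω):
  Node 0: (V_0 - V_1)/820 + (V_0 - V_3)/160 - 1 = 0
  Node 1: (V_1 - V_0)/820 + (V_1 - 0)/75 + (V_1 - V_3)/10 = 0
  Node 3: (V_3 - V_0)/160 + (V_3 - V_1)/10 + (V_3 - 0)/6.2 = 0
Collecting terms (coefficients in siemens):
  0.00747·V_0 - 0.00122·V_1 - 0.00625·V_3 = 1
  0.1146·V_1 - 0.00122·V_0 - 0.1·V_3 = 0
  0.2675·V_3 - 0.00625·V_0 - 0.1·V_1 = 0
Solving these 3 simultaneous equations (Gaussian elimination) gives:
  V_0 = 139.7 V, V_1 = 6.435 V, V_3 = 5.668 V
R_eq = V_0 / 1 A = 139.7 Ω

Final answer: 139.7 Ω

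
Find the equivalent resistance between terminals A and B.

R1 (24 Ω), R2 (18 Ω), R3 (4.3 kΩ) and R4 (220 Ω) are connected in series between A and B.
Reduce the network between node 0 (A) and node 4 (B) by series/parallel combination:
  Rs1 = R1 + R2 (series, joined only at node 1) = 24 + 18 = 42 Ω
  Rs2 = R3 + Rs1 (series, joined only at node 2) = 4300 + 42 = 4342 Ω
  Rs3 = R4 + Rs2 (series, joined only at node 3) = 220 + 4342 = 4562 Ω
R_eq = 4.562 kΩ

Final answer: 4.562 kΩ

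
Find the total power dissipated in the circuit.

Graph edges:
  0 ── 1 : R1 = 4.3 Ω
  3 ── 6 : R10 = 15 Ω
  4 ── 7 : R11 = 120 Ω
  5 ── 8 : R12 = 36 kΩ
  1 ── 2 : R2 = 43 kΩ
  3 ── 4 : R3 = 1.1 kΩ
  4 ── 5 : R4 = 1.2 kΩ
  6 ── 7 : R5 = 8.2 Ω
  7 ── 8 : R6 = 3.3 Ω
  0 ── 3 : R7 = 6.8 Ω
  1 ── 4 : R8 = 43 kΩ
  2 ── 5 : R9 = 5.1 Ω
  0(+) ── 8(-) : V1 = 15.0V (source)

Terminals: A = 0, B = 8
Nodal analysis, taking node 8 as the 0 V reference.
Source V1 fixes V_0 = 15 V.
KCL at each unknown node (sum of currents leaving = 0; resistances in Ω):
  Node 1: (V_1 - 15)/4.3 + (V_1 - V_2)/43000 + (V_1 - V_4)/43000 = 0
  Node 2: (V_2 - V_1)/43000 + (V_2 - V_5)/5.1 = 0
  Node 3: (V_3 - V_4)/1100 + (V_3 - 15)/6.8 + (V_3 - V_6)/15 = 0
  Node 4: (V_4 - V_3)/1100 + (V_4 - V_5)/1200 + (V_4 - V_1)/43000 + (V_4 - V_7)/120 = 0
  Node 5: (V_5 - V_4)/1200 + (V_5 - V_2)/5.1 + (V_5 - 0)/36000 = 0
  Node 6: (V_6 - V_7)/8.2 + (V_6 - V_3)/15 = 0
  Node 7: (V_7 - V_6)/8.2 + (V_7 - 0)/3.3 + (V_7 - V_4)/120 = 0
Collecting terms (coefficients in siemens):
  0.2326·V_1 - 0.00002326·V_2 - 0.00002326·V_4 = 3.488
  0.1961·V_2 - 0.00002326·V_1 - 0.1961·V_5 = 0
  0.2146·V_3 - 0.0009091·V_4 - 0.06667·V_6 = 2.206
  0.0101·V_4 - 0.00002326·V_1 - 0.0009091·V_3 - 0.0008333·V_5 - 0.008333·V_7 = 0
  0.1969·V_5 - 0.1961·V_2 - 0.0008333·V_4 = 0
  0.1886·V_6 - 0.06667·V_3 - 0.122·V_7 = 0
  0.4333·V_7 - 0.008333·V_4 - 0.122·V_6 = 0
Solving these 7 simultaneous equations (Gaussian elimination) gives:
  V_1 = 15 V, V_2 = 2.829 V, V_3 = 11.9 V, V_4 = 2.583 V
  V_5 = 2.828 V, V_6 = 5.18 V, V_7 = 1.507 V
Power in each resistor, P = (ΔV)²/R:
  P_R1 = (15 - 15)²/4.3 = 0.000001405 W
  P_R2 = (15 - 2.829)²/43000 = 0.003443 W
  P_R3 = (11.9 - 2.583)²/1100 = 0.07887 W
  P_R4 = (2.583 - 2.828)²/1200 = 0.00005015 W
  P_R5 = (5.18 - 1.507)²/8.2 = 1.645 W
  P_R6 = (1.507 - 0)²/3.3 = 0.6886 W
  P_R7 = (15 - 11.9)²/6.8 = 1.416 W
  P_R8 = (15 - 2.583)²/43000 = 0.003584 W
  P_R9 = (2.829 - 2.828)²/5.1 = 0.0000004084 W
  P_R10 = (11.9 - 5.18)²/15 = 3.008 W
  P_R11 = (2.583 - 1.507)²/120 = 0.009636 W
  P_R12 = (2.828 - 0)²/36000 = 0.0002222 W
P_total = P_R1 + P_R2 + P_R3 + P_R4 + P_R5 + P_R6 + P_R7 + P_R8 + P_R9 + P_R10 + P_R11 + P_R12 = 6.853 W

Final answer: 6.853 W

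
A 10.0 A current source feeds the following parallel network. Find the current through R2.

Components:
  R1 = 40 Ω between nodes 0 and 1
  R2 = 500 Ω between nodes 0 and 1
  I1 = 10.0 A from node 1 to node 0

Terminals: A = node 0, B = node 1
All resistors sit directly between nodes 0 and 1, so they are in parallel and share one voltage V; the full source current 10 A splits among them.
1/R_par = 1/40 + 1/500 = 0.027 S  =>  R_par = 37.04 Ω
V = I × R_par = 10 × 37.04 = 370.4 V
I_R2 = V/R2 = 370.4/500 = 0.7407 A

Final answer: 0.7407 A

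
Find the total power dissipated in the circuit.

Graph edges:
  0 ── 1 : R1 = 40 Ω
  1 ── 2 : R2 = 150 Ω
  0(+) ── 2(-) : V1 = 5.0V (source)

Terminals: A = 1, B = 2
Nodal analysis, taking node 2 as the 0 V reference.
Source V1 fixes V_0 = 5 V.
KCL at each unknown node (sum of currents leaving = 0; resistances in Ω):
  Node 1: (V_1 - 5)/40 + (V_1 - 0)/150 = 0
Collecting terms: 0.03167 × V_1 = 0.125  =>  V_1 = 3.947 V
Power in each resistor, P = (ΔV)²/R:
  P_R1 = (5 - 3.947)²/40 = 0.0277 W
  P_R2 = (3.947 - 0)²/150 = 0.1039 W
P_total = P_R1 + P_R2 = 0.1316 W

Final answer: 0.1316 W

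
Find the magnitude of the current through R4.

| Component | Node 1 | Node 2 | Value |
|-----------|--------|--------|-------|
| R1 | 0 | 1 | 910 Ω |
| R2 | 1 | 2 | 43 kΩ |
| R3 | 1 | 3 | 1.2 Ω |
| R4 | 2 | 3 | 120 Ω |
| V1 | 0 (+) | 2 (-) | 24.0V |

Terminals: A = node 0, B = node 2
Nodal analysis, taking node 2 as the 0 V reference.
Source V1 fixes V_0 = 24 V.
KCL at each unknown node (sum of currents leaving = 0; resistances in Ω):
  Node 1: (V_1 - 24)/910 + (V_1 - 0)/43000 + (V_1 - V_3)/1.2 = 0
  Node 3: (V_3 - V_1)/1.2 + (V_3 - 0)/120 = 0
Collecting terms (coefficients in siemens):
  0.8345·V_1 - 0.8333·V_3 = 0.02637
  0.8417·V_3 - 0.8333·V_1 = 0
Determinant D = (0.8345)(0.8417) - (-0.8333)(-0.8333) = 0.007889
V_1 = [(0.02637)(0.8417) - (-0.8333)(0)]/D = 2.814 V
V_3 = [(0.8345)(0) - (0.02637)(-0.8333)]/D = 2.786 V
I_R4 = (V_2 - V_3)/R4 = (0 - 2.786)/120 = -0.02322 A
|I_R4| = 0.02322 A

Final answer: |I_R4| = 0.02322 A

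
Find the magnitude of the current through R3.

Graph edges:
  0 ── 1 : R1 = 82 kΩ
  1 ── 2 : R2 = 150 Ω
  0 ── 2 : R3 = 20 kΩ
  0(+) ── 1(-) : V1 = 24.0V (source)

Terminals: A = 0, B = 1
Nodal analysis, taking node 1 as the 0 V reference.
Source V1 fixes V_0 = 24 V.
KCL at each unknown node (sum of currents leaving = 0; resistances in Ω):
  Node 2: (V_2 - 0)/150 + (V_2 - 24)/20000 = 0
Collecting terms: 0.006717 × V_2 = 0.0012  =>  V_2 = 0.1787 V
I_R3 = (V_0 - V_2)/R3 = (24 - 0.1787)/20000 = 0.001191 A
|I_R3| = 0.001191 A

Final answer: |I_R3| = 0.001191 A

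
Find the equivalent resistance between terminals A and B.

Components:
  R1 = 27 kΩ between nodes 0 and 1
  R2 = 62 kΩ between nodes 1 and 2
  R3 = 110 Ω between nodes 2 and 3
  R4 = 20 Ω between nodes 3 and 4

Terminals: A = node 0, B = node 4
Reduce the network between node 0 (A) and node 4 (B) by series/parallel combination:
  Rs1 = R1 + R2 (series, joined only at node 1) = 27000 + 62000 = 89000 Ω
  Rs2 = R3 + Rs1 (series, joined only at node 2) = 110 + 89000 = 89110 Ω
  Rs3 = R4 + Rs2 (series, joined only at node 3) = 20 + 89110 = 89130 Ω
R_eq = 89.13 kΩ

Final answer: 89.13 kΩ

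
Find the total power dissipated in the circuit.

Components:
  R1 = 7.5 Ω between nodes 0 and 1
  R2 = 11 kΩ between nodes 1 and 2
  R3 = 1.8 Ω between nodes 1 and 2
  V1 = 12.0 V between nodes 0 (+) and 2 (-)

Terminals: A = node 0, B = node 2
Nodal analysis, taking node 2 as the 0 V reference.
Source V1 fixes V_0 = 12 V.
KCL at each unknown node (sum of currents leaving = 0; resistances in Ω):
  Node 1: (V_1 - 12)/7.5 + (V_1 - 0)/11000 + (V_1 - 0)/1.8 = 0
Collecting terms: 0.689 × V_1 = 1.6  =>  V_1 = 2.322 V
Power in each resistor, P = (ΔV)²/R:
  P_R1 = (12 - 2.322)²/7.5 = 12.49 W
  P_R2 = (2.322 - 0)²/11000 = 0.0004903 W
  P_R3 = (2.322 - 0)²/1.8 = 2.996 W
P_total = P_R1 + P_R2 + P_R3 = 15.48 W

Final answer: 15.48 W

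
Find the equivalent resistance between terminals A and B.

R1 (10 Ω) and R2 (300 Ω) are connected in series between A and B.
Reduce the network between node 0 (A) and node 2 (B) by series/parallel combination:
  Rs1 = R1 + R2 (series, joined only at node 1) = 10 + 300 = 310 Ω
R_eq = 310 Ω

Final answer: 310 Ω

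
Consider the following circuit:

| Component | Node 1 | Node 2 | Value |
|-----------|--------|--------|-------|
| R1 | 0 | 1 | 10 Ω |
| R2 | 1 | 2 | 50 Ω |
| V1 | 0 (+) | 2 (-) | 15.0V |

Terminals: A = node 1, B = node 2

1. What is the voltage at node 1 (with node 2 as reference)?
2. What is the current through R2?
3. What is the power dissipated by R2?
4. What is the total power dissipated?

Nodal analysis, taking node 2 as the 0 V reference.
Source V1 fixes V_0 = 15 V.
KCL at each unknown node (sum of currents leaving = 0; resistances in Ω):
  Node 1: (V_1 - 15)/10 + (V_1 - 0)/50 = 0
Collecting terms: 0.12 × V_1 = 1.5  =>  V_1 = 12.5 V
Part 1:
  Read off the nodal solution: V_1 = 12.5 V
Part 2:
  I_R2 = (V_1 - V_2)/R2 = (12.5 - 0)/50 = 0.25 A
  Magnitude: I_R2 = 0.25 A
Part 3:
  I_R2 = (V_1 - V_2)/R2 = (12.5 - 0)/50 = 0.25 A
  P_R2 = I_R2² × R2 = (0.25)² × 50 = 3.125 W
Part 4:
  Power in each resistor, P = (ΔV)²/R:
    P_R1 = (15 - 12.5)²/10 = 0.625 W
    P_R2 = (12.5 - 0)²/50 = 3.125 W
  P_total = P_R1 + P_R2 = 3.75 W

Final answers:
1. V_1 = 12.5 V
2. I_R2 = 0.25 A
3. P_R2 = 3.125 W
4. P_total = 3.75 W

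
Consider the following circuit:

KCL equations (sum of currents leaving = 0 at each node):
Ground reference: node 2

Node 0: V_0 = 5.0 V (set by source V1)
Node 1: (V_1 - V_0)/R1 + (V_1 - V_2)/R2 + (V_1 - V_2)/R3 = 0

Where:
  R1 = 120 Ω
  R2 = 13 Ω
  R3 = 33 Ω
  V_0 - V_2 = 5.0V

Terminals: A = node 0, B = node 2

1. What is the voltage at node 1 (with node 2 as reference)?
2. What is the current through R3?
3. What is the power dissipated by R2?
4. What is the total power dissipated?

Nodal analysis, taking node 2 as the 0 V reference.
Source V1 fixes V_0 = 5 V.
KCL at each unknown node (sum of currents leaving = 0; resistances in Ω):
  Node 1: (V_1 - 5)/120 + (V_1 - 0)/13 + (V_1 - 0)/33 = 0
Collecting terms: 0.1156 × V_1 = 0.04167  =>  V_1 = 0.3606 V
Part 1:
  Read off the nodal solution: V_1 = 0.3606 V
Part 2:
  I_R3 = (V_1 - V_2)/R3 = (0.3606 - 0)/33 = 0.01093 A
  Magnitude: I_R3 = 0.01093 A
Part 3:
  I_R2 = (V_1 - V_2)/R2 = (0.3606 - 0)/13 = 0.02774 A
  P_R2 = I_R2² × R2 = (0.02774)² × 13 = 0.01 W
Part 4:
  Power in each resistor, P = (ΔV)²/R:
    P_R1 = (5 - 0.3606)²/120 = 0.1794 W
    P_R2 = (0.3606 - 0)²/13 = 0.01 W
    P_R3 = (0.3606 - 0)²/33 = 0.00394 W
  P_total = P_R1 + P_R2 + P_R3 = 0.1933 W

Final answers:
1. V_1 = 0.3606 V
2. I_R3 = 0.01093 A
3. P_R2 = 0.01 W
4. P_total = 0.1933 W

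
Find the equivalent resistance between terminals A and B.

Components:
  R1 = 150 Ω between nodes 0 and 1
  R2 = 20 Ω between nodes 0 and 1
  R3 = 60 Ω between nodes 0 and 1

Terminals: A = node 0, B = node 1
Reduce the network between node 0 (A) and node 1 (B) by series/parallel combination:
  Rp1 = R1 ‖ R2 ‖ R3 (parallel, all between nodes 0 and 1) = 1/(1/150 + 1/20 + 1/60) = 13.64 Ω
R_eq = 13.64 Ω

Final answer: 13.64 Ω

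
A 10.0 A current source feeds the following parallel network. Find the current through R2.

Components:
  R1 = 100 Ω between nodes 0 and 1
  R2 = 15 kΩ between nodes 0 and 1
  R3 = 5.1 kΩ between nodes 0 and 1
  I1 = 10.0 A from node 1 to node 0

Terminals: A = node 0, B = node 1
All resistors sit directly between nodes 0 and 1, so they are in parallel and share one voltage V; the full source current 10 A splits among them.
1/R_par = 1/100 + 1/15000 + 1/5100 = 0.01026 S  =>  R_par = 97.44 Ω
V = I × R_par = 10 × 97.44 = 974.4 V
I_R2 = V/R2 = 974.4/15000 = 0.06496 A

Final answer: 0.06496 A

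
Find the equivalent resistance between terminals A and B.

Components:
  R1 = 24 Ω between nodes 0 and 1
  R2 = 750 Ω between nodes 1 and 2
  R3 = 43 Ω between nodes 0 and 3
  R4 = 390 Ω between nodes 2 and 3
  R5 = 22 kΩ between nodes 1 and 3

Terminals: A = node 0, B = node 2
The network is not a plain series/parallel combination. Inject a 1 A test current into terminal A (node 0) and return it from terminal B (node 2); then R_eq = V_A / (1 A).
Nodal analysis, taking node 2 as the 0 V reference.
Current source I_test pushes 1 A into node 0 and draws it out of node 2.
KCL at each unknown node (sum of currents leaving = 0; resistances in Ω):
  Node 0: (V_0 - V_1)/24 + (V_0 - V_3)/43 - 1 = 0
  Node 1: (V_1 - V_0)/24 + (V_1 - 0)/750 + (V_1 - V_3)/22000 = 0
  Node 3: (V_3 - V_0)/43 + (V_3 - V_1)/22000 + (V_3 - 0)/390 = 0
Collecting terms (coefficients in siemens):
  0.06492·V_0 - 0.04167·V_1 - 0.02326·V_3 = 1
  0.04305·V_1 - 0.04167·V_0 - 0.00004545·V_3 = 0
  0.02587·V_3 - 0.02326·V_0 - 0.00004545·V_1 = 0
Solving these 3 simultaneous equations (Gaussian elimination) gives:
  V_0 = 277.6 V, V_1 = 269 V, V_3 = 250.1 V
R_eq = V_0 / 1 A = 277.6 Ω

Final answer: 277.6 Ω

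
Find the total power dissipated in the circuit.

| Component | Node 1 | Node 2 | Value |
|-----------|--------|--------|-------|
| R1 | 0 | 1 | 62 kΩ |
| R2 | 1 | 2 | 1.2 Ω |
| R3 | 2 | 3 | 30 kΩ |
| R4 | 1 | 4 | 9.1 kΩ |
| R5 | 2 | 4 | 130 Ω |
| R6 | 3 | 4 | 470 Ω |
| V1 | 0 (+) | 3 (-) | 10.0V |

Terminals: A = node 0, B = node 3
Nodal analysis, taking node 3 as the 0 V reference.
Source V1 fixes V_0 = 10 V.
KCL at each unknown node (sum of currents leaving = 0; resistances in Ω):
  Node 1: (V_1 - 10)/62000 + (V_1 - V_2)/1.2 + (V_1 - V_4)/9100 = 0
  Node 2: (V_2 - V_1)/1.2 + (V_2 - 0)/30000 + (V_2 - V_4)/130 = 0
  Node 4: (V_4 - V_1)/9100 + (V_4 - V_2)/130 + (V_4 - 0)/470 = 0
Collecting terms (coefficients in siemens):
  0.8335·V_1 - 0.8333·V_2 - 0.0001099·V_4 = 0.0001613
  0.8411·V_2 - 0.8333·V_1 - 0.007692·V_4 = 0
  0.00993·V_4 - 0.0001099·V_1 - 0.007692·V_2 = 0
Solving these 3 simultaneous equations (Gaussian elimination) gives:
  V_1 = 0.09389 V, V_2 = 0.0937 V, V_4 = 0.07363 V
Power in each resistor, P = (ΔV)²/R:
  P_R1 = (10 - 0.09389)²/62000 = 0.001583 W
  P_R2 = (0.09389 - 0.0937)²/1.2 = 0.00000002979 W
  P_R3 = (0.0937 - 0)²/30000 = 0.0000002927 W
  P_R4 = (0.09389 - 0.07363)²/9100 = 0.00000004513 W
  P_R5 = (0.0937 - 0.07363)²/130 = 0.0000031 W
  P_R6 = (0 - 0.07363)²/470 = 0.00001153 W
P_total = P_R1 + P_R2 + P_R3 + P_R4 + P_R5 + P_R6 = 0.001598 W

Final answer: 0.001598 W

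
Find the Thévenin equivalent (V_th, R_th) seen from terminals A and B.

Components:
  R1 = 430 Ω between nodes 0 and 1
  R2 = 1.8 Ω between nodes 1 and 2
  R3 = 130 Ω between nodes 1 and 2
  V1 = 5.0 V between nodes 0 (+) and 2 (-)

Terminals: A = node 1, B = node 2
Step 1 — V_th is the open-circuit voltage V_A - V_B (nothing connected across the terminals).
Nodal analysis, taking node 2 as the 0 V reference.
Source V1 fixes V_0 = 5 V.
KCL at each unknown node (sum of currents leaving = 0; resistances in Ω):
  Node 1: (V_1 - 5)/430 + (V_1 - 0)/1.8 + (V_1 - 0)/130 = 0
Collecting terms: 0.5656 × V_1 = 0.01163  =>  V_1 = 0.02056 V
V_th = V_1 - V_2 = 0.02056 - 0 = 0.02056 V
Step 2 — R_th: zero the source — replace V1 by a short circuit (node 2 merges into node 0) — and find the resistance seen between A (node 1) and B (node 0).
Reduce the network between node 1 (A) and node 0 (B) by series/parallel combination:
  Rp1 = R1 ‖ R2 ‖ R3 (parallel, all between nodes 0 and 1) = 1/(1/430 + 1/1.8 + 1/130) = 1.768 Ω
R_th = 1.768 Ω

Final answer: V_th = 0.02056 V, R_th = 1.768 Ω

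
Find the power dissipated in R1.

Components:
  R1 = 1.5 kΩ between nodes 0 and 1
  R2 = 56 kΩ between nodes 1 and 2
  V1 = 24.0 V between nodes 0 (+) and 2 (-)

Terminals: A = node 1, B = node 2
Nodal analysis, taking node 2 as the 0 V reference.
Source V1 fixes V_0 = 24 V.
KCL at each unknown node (sum of currents leaving = 0; resistances in Ω):
  Node 1: (V_1 - 24)/1500 + (V_1 - 0)/56000 = 0
Collecting terms: 0.0006845 × V_1 = 0.016  =>  V_1 = 23.37 V
I_R1 = (V_0 - V_1)/R1 = (24 - 23.37)/1500 = 0.0004174 A
P_R1 = I_R1² × R1 = (0.0004174)² × 1500 = 0.0002613 W

Final answer: 0.0002613 W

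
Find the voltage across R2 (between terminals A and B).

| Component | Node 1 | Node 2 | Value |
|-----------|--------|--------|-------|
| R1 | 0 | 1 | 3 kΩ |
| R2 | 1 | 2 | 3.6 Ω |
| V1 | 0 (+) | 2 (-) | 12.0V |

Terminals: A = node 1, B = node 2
R1 and R2 are in series across V1 (node 0 → node 1 → node 2), and the output A–B is taken across R2, so this is a voltage divider.
Series current: I = V1/(R1 + R2) = 12/(3000 + 3.6) = 12/3004 = 0.003995 A
V_R2 = I × R2 = V1 × R2/(R1 + R2) = 12 × 3.6/3004 = 0.01438 V

Final answer: 0.01438 V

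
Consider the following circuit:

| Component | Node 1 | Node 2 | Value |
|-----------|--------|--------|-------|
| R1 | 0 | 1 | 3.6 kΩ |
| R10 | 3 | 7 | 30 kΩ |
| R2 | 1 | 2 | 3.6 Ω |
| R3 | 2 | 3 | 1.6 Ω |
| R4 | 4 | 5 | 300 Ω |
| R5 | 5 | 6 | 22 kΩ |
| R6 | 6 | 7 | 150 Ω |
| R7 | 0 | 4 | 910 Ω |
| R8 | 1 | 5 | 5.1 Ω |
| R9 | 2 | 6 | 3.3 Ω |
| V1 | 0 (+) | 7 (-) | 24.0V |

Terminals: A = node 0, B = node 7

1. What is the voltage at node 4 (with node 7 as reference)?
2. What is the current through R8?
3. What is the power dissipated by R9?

Nodal analysis, taking node 7 as the 0 V reference.
Source V1 fixes V_0 = 24 V.
KCL at each unknown node (sum of currents leaving = 0; resistances in Ω):
  Node 1: (V_1 - 24)/3600 + (V_1 - V_2)/3.6 + (V_1 - V_5)/5.1 = 0
  Node 2: (V_2 - V_1)/3.6 + (V_2 - V_3)/1.6 + (V_2 - V_6)/3.3 = 0
  Node 3: (V_3 - V_2)/1.6 + (V_3 - 0)/30000 = 0
  Node 4: (V_4 - V_5)/300 + (V_4 - 24)/910 = 0
  Node 5: (V_5 - V_4)/300 + (V_5 - V_6)/22000 + (V_5 - V_1)/5.1 = 0
  Node 6: (V_6 - V_5)/22000 + (V_6 - 0)/150 + (V_6 - V_2)/3.3 = 0
Collecting terms (coefficients in siemens):
  0.4741·V_1 - 0.2778·V_2 - 0.1961·V_5 = 0.006667
  1.206·V_2 - 0.2778·V_1 - 0.625·V_3 - 0.303·V_6 = 0
  0.625·V_3 - 0.625·V_2 = 0
  0.004432·V_4 - 0.003333·V_5 = 0.02637
  0.1995·V_5 - 0.1961·V_1 - 0.003333·V_4 - 0.00004545·V_6 = 0
  0.3097·V_6 - 0.303·V_2 - 0.00004545·V_5 = 0
Solving these 6 simultaneous equations (Gaussian elimination) gives:
  V_1 = 3.52 V, V_2 = 3.438 V, V_3 = 3.438 V, V_4 = 8.662 V
  V_5 = 3.605 V, V_6 = 3.364 V
Part 1:
  Read off the nodal solution: V_4 = 8.662 V
Part 2:
  I_R8 = (V_1 - V_5)/R8 = (3.52 - 3.605)/5.1 = -0.01684 A
  Magnitude: I_R8 = 0.01684 A
Part 3:
  I_R9 = (V_2 - V_6)/R9 = (3.438 - 3.364)/3.3 = 0.02242 A
  P_R9 = I_R9² × R9 = (0.02242)² × 3.3 = 0.001659 W

Final answers:
1. V_4 = 8.662 V
2. I_R8 = 0.01684 A
3. P_R9 = 0.001659 W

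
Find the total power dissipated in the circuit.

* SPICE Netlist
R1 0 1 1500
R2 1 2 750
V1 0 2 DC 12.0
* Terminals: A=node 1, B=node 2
Nodal analysis, taking node 2 as the 0 V reference.
Source V1 fixes V_0 = 12 V.
KCL at each unknown node (sum of currents leaving = 0; resistances in Ω):
  Node 1: (V_1 - 12)/1500 + (V_1 - 0)/750 = 0
Collecting terms: 0.002 × V_1 = 0.008  =>  V_1 = 4 V
Power in each resistor, P = (ΔV)²/R:
  P_R1 = (12 - 4)²/1500 = 0.04267 W
  P_R2 = (4 - 0)²/750 = 0.02133 W
P_total = P_R1 + P_R2 = 0.064 W

Final answer: 0.064 W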